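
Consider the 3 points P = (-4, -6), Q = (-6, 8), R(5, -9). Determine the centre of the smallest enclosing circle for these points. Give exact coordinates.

Side lengths²: PQ² = 200, PR² = 90, QR² = 410.
Since QR² = 410 ≥ 200 + 90 = 290, the angle opposite QR is not acute, so the smallest enclosing circle has QR as diameter.
Centre = midpoint of QR = (-0.5, -0.5), r² = 410/4 = 102.5.
Centre = (-0.5, -0.5).

(-0.5, -0.5)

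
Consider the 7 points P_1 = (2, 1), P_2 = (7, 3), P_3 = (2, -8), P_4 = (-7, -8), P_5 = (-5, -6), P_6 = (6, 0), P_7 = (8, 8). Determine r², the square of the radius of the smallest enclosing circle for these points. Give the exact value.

A smallest enclosing disk is always determined by at most three of the input points on its boundary.
The farthest pair is P_4–P_7 with squared distance 481. The circle on this segment as diameter has centre (0.5, 0) and r² = 481/4 = 120.25.
Check P_1: distance² to centre = 3.25 ≤ 120.25, so it lies inside.
All remaining points lie in this disk, and no smaller disk contains both endpoints, so this is the minimum enclosing circle.

120.25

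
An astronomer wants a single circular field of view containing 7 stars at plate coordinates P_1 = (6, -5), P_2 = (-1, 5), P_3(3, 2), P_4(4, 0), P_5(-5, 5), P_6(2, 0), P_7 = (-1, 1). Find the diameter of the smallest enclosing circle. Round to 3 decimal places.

14.866

The minimum enclosing circle of a finite set is fixed by two of the points (as a diameter) or three (as a circumcircle).
The farthest pair is P_1–P_5 with squared distance 221. The circle on this segment as diameter has centre (0.5, 0) and r² = 221/4 = 55.25.
Check P_2: distance² to centre = 27.25 ≤ 55.25, so it lies inside.
All remaining points lie in this disk, and no smaller disk contains both endpoints, so this is the minimum enclosing circle.
Diameter = 2r = 2√(55.25) ≈ 14.866.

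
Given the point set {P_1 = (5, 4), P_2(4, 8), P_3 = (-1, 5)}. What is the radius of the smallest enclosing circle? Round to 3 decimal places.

Side lengths²: P_1P_2² = 17, P_1P_3² = 37, P_2P_3² = 34.
Since P_1P_3² = 37 < 34 + 17 = 51, the triangle is acute, so the smallest enclosing circle is the circumcircle.
Circumcentre = (99/46, 249/46), r² = 10693/1058.
r = √(10693/1058) ≈ 3.179.

3.179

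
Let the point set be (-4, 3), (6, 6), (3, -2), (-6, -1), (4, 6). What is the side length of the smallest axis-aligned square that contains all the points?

The bounding box has width 12 and height 8.
An axis-aligned square enclosing the set must have side ≥ max(width, height).
So the minimum side is max(12, 8) = 12.

12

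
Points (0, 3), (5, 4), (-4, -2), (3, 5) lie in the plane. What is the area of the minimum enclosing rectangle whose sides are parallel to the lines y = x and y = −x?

In coordinates u = x + y, v = x − y the rectangle is axis-aligned; the map (x,y)→(u,v) scales areas by 2.
u-values: 3, 9, -6, 8; range = 9 − (-6) = 15.
v-values: -3, 1, -2, -2; range = 1 − (-3) = 4.
Area = (15 × 4) / 2 = 30.

30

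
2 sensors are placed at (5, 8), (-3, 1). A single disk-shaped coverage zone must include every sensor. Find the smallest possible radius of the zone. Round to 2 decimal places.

5.32

The smallest circle enclosing two points has them as diameter endpoints.
Centre = midpoint = (1, 4.5); r² = |(5, 8)−(-3, 1)|²/4 = 113/4 = 28.25.
r = √(28.25) ≈ 5.32.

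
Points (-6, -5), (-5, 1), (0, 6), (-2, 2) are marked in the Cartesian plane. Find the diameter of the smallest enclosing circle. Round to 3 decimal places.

A smallest enclosing disk is always determined by at most three of the input points on its boundary.
The farthest pair is (-6, -5)–(0, 6) with squared distance 157. The circle on this segment as diameter has centre (-3, 0.5) and r² = 157/4 = 39.25.
Check (-5, 1): distance² to centre = 4.25 ≤ 39.25, so it lies inside.
All remaining points lie in this disk, and no smaller disk contains both endpoints, so this is the minimum enclosing circle.
Diameter = 2r = 2√(39.25) ≈ 12.530.

12.530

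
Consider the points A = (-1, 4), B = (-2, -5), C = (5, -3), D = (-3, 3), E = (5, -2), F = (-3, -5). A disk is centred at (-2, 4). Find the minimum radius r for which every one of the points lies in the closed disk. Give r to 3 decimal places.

9.899

The required radius is the distance from (-2, 4) to the farthest point.
Squared distances: 1, 81, 98, 2, 85, 82.
Maximum is 98, attained at C.
r = √98 ≈ 9.899.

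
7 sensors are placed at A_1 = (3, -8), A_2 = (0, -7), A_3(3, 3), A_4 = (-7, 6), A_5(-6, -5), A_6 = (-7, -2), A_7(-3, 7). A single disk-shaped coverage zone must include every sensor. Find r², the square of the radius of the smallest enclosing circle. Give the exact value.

A smallest enclosing disk is always determined by at most three of the input points on its boundary.
The farthest pair is A_1–A_4 with squared distance 296. The circle on this segment as diameter has centre (-2, -1) and r² = 296/4 = 74.
Check A_2: distance² to centre = 40 ≤ 74, so it lies inside.
All remaining points lie in this disk, and no smaller disk contains both endpoints, so this is the minimum enclosing circle.

74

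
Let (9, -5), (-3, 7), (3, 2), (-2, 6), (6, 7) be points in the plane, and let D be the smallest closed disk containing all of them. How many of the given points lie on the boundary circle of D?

2

The farthest pair is (9, -5)–(-3, 7) with squared distance 288. The circle on this segment as diameter has centre (3, 1) and r² = 288/4 = 72.
Check (3, 2): distance² to centre = 1 ≤ 72, so it lies inside.
All remaining points lie in this disk, and no smaller disk contains both endpoints, so this is the minimum enclosing circle.
The points at distance exactly r from the centre are (9, -5), (-3, 7) — 2 points.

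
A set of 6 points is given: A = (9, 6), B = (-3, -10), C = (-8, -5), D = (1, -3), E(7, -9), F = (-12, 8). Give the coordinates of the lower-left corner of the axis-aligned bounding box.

(-12, -10)

x-range [-12, 9], y-range [-10, 8].
The lower-left corner is (-12, -10).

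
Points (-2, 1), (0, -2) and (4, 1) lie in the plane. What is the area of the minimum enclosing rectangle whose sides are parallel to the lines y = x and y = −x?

21

In coordinates u = x + y, v = x − y the rectangle is axis-aligned; the map (x,y)→(u,v) scales areas by 2.
u-values: -1, -2, 5; range = 5 − (-2) = 7.
v-values: -3, 2, 3; range = 3 − (-3) = 6.
Area = (7 × 6) / 2 = 21.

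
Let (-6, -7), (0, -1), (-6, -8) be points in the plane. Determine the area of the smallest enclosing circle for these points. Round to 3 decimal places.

66.759

Call the three points A, B, C in the order given.
Side lengths²: AB² = 72, AC² = 1, BC² = 85.
Since BC² = 85 ≥ 72 + 1 = 73, the angle opposite BC is not acute, so the smallest enclosing circle has BC as diameter.
Centre = midpoint of BC = (-3, -4.5), r² = 85/4 = 21.25.
Area = π·r² = π·21.25 ≈ 66.759.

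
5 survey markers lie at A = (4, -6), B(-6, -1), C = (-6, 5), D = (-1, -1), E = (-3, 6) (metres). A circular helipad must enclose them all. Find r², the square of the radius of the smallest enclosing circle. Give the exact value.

The farthest pair is A–C with squared distance 221. The circle on this segment as diameter has centre (-1, -0.5) and r² = 221/4 = 55.25.
Check B: distance² to centre = 25.25 ≤ 55.25, so it lies inside.
All remaining points lie in this disk, and no smaller disk contains both endpoints, so this is the minimum enclosing circle.

55.25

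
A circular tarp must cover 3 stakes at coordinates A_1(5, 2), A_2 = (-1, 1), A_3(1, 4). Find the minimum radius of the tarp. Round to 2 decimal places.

3.04

Side lengths²: A_1A_2² = 37, A_1A_3² = 20, A_2A_3² = 13.
Since A_1A_2² = 37 ≥ 20 + 13 = 33, the angle opposite A_1A_2 is not acute, so the smallest enclosing circle has A_1A_2 as diameter.
Centre = midpoint of A_1A_2 = (2, 1.5), r² = 37/4 = 9.25.
r = √(9.25) ≈ 3.04.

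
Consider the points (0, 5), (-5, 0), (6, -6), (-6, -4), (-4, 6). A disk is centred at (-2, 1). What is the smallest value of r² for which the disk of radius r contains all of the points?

113

The required radius is the distance from (-2, 1) to the farthest point.
Squared distances: 20, 10, 113, 41, 29.
Maximum is 113, attained at (6, -6).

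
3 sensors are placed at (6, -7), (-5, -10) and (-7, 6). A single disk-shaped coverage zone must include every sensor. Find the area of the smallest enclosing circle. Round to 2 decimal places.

Call the three points A, B, C in the order given.
Side lengths²: AB² = 130, AC² = 338, BC² = 260.
Since AC² = 338 < 260 + 130 = 390, the triangle is acute, so the smallest enclosing circle is the circumcircle.
Circumcentre = (-10/7, -10/7), r² = 4225/49.
Area = π·r² = π·4225/49 ≈ 270.88.

270.88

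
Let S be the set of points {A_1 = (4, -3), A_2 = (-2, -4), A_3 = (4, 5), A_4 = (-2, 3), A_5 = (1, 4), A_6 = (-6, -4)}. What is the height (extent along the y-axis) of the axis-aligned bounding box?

9

max y = 5, min y = -4, so height = 9.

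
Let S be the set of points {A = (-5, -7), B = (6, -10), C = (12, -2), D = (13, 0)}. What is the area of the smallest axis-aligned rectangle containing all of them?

x ranges over [-5, 13], width 18.
y ranges over [-10, 0], height 10.
Area = 18 × 10 = 180.

180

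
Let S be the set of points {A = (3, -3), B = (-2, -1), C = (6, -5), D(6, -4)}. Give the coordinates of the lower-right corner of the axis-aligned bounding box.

(6, -5)

x-range [-2, 6], y-range [-5, -1].
The lower-right corner is (6, -5).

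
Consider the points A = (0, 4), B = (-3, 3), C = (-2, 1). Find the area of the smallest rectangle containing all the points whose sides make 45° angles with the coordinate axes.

In coordinates u = x + y, v = x − y the rectangle is axis-aligned; the map (x,y)→(u,v) scales areas by 2.
u-values: 4, 0, -1; range = 4 − (-1) = 5.
v-values: -4, -6, -3; range = -3 − (-6) = 3.
Area = (5 × 3) / 2 = 7.5.

7.5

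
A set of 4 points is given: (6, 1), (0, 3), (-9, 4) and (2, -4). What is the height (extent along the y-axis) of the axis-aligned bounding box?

max y = 4, min y = -4, so height = 8.

8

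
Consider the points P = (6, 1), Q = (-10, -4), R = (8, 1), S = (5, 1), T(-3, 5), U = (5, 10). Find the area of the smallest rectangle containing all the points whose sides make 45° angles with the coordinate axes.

In coordinates u = x + y, v = x − y the rectangle is axis-aligned; the map (x,y)→(u,v) scales areas by 2.
u-values: 7, -14, 9, 6, 2, 15; range = 15 − (-14) = 29.
v-values: 5, -6, 7, 4, -8, -5; range = 7 − (-8) = 15.
Area = (29 × 15) / 2 = 217.5.

217.5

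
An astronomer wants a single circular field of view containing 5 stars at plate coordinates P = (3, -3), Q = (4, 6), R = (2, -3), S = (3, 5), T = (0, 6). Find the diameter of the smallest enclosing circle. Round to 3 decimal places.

9.545

A smallest enclosing disk is always determined by at most three of the input points on its boundary.
The minimum enclosing circle is determined by three boundary points: P, Q, T.
Their circumcentre is (2, 5/3) with r² = 205/9.
The farthest remaining point R is at distance² 196/9 ≤ 205/9.
Diameter = 2r = 2√(205/9) ≈ 9.545.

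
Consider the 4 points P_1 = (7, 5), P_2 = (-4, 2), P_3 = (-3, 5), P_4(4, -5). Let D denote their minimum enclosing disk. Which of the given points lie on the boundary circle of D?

P_1, P_3, P_4

By Welzl's lemma the MEC is supported by two points (diametrically opposite) or three points (on a circumcircle).
The minimum enclosing circle is determined by three boundary points: P_1, P_3, P_4.
Their circumcentre is (2, 1.05) with r² = 40.6025.
The farthest remaining point P_2 is at distance² 36.9025 ≤ 40.6025.
The points at distance exactly r from the centre are P_1, P_3, P_4 — 3 points.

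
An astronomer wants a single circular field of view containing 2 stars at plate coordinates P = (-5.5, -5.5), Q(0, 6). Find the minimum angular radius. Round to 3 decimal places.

The smallest circle enclosing two points has them as diameter endpoints.
Centre = midpoint = (-2.75, 0.25); r² = |PQ|²/4 = 162.5/4 = 40.625.
r = √(40.625) ≈ 6.374.

6.374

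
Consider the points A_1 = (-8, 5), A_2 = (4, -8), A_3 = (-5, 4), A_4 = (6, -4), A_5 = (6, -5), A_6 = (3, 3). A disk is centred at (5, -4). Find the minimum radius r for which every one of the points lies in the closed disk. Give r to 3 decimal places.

15.811

The required radius is the distance from (5, -4) to the farthest point.
Squared distances: 250, 17, 164, 1, 2, 53.
Maximum is 250, attained at A_1.
r = √250 ≈ 15.811.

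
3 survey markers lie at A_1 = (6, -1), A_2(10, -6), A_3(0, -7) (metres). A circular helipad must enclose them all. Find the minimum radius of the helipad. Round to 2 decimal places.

Side lengths²: A_1A_2² = 41, A_1A_3² = 72, A_2A_3² = 101.
Since A_2A_3² = 101 < 72 + 41 = 113, the triangle is acute, so the smallest enclosing circle is the circumcircle.
Circumcentre = (89/18, -107/18), r² = 4141/162.
r = √(4141/162) ≈ 5.06.

5.06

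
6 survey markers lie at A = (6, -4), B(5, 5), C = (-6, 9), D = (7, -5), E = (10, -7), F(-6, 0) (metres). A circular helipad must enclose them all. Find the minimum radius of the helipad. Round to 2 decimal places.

A smallest enclosing disk is always determined by at most three of the input points on its boundary.
The farthest pair is C–E with squared distance 512. The circle on this segment as diameter has centre (2, 1) and r² = 512/4 = 128.
Check A: distance² to centre = 41 ≤ 128, so it lies inside.
All remaining points lie in this disk, and no smaller disk contains both endpoints, so this is the minimum enclosing circle.
r = √128 ≈ 11.31.

11.31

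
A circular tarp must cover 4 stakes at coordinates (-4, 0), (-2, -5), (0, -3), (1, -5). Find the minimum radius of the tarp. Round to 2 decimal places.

By Welzl's lemma the MEC is supported by two points (diametrically opposite) or three points (on a circumcircle).
The farthest pair is (-4, 0)–(1, -5) with squared distance 50. The circle on this segment as diameter has centre (-1.5, -2.5) and r² = 50/4 = 12.5.
Check (-2, -5): distance² to centre = 6.5 ≤ 12.5, so it lies inside.
All remaining points lie in this disk, and no smaller disk contains both endpoints, so this is the minimum enclosing circle.
r = √(12.5) ≈ 3.54.

3.54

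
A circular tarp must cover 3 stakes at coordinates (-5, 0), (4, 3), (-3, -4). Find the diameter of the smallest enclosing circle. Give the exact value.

Call the three points A, B, C in the order given.
Side lengths²: AB² = 90, AC² = 20, BC² = 98.
Since BC² = 98 < 90 + 20 = 110, the triangle is acute, so the smallest enclosing circle is the circumcircle.
Circumcentre = (0, 0), r² = 25.
Diameter = 2r = 2√25 = 10.

10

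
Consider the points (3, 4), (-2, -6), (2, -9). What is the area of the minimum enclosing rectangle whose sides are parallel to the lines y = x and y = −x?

90

In coordinates u = x + y, v = x − y the rectangle is axis-aligned; the map (x,y)→(u,v) scales areas by 2.
u-values: 7, -8, -7; range = 7 − (-8) = 15.
v-values: -1, 4, 11; range = 11 − (-1) = 12.
Area = (15 × 12) / 2 = 90.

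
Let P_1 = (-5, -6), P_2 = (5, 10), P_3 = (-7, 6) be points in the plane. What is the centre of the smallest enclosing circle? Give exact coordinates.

(0, 2)

Side lengths²: P_1P_2² = 356, P_1P_3² = 148, P_2P_3² = 160.
Since P_1P_2² = 356 ≥ 160 + 148 = 308, the angle opposite P_1P_2 is not acute, so the smallest enclosing circle has P_1P_2 as diameter.
Centre = midpoint of P_1P_2 = (0, 2), r² = 356/4 = 89.
Centre = (0, 2).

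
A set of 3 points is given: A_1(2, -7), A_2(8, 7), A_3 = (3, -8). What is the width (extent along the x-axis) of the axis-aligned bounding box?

6

max x = 8, min x = 2, so width = 6.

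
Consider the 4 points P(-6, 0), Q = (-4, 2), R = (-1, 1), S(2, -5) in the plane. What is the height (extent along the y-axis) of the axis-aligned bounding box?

7

max y = 2, min y = -5, so height = 7.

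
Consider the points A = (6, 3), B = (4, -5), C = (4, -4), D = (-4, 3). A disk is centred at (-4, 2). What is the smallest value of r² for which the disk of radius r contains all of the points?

113

The required radius is the distance from (-4, 2) to the farthest point.
Squared distances: 101, 113, 100, 1.
Maximum is 113, attained at B.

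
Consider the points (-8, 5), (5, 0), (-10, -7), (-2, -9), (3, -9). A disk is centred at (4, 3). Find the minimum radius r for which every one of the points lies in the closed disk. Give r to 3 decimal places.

The required radius is the distance from (4, 3) to the farthest point.
Squared distances: 148, 10, 296, 180, 145.
Maximum is 296, attained at (-10, -7).
r = √296 ≈ 17.205.

17.205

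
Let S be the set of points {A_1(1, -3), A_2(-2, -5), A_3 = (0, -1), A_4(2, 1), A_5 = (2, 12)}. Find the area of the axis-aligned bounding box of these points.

68

x ranges over [-2, 2], width 4.
y ranges over [-5, 12], height 17.
Area = 4 × 17 = 68.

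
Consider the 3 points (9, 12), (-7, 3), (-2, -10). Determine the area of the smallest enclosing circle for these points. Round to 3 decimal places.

Call the three points A, B, C in the order given.
Side lengths²: AB² = 337, AC² = 605, BC² = 194.
Since AC² = 605 ≥ 337 + 194 = 531, the angle opposite AC is not acute, so the smallest enclosing circle has AC as diameter.
Centre = midpoint of AC = (3.5, 1), r² = 605/4 = 151.25.
Area = π·r² = π·151.25 ≈ 475.166.

475.166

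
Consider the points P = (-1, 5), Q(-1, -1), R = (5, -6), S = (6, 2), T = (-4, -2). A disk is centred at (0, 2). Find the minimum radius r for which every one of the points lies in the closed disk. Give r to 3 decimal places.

The required radius is the distance from (0, 2) to the farthest point.
Squared distances: 10, 10, 89, 36, 32.
Maximum is 89, attained at R.
r = √89 ≈ 9.434.

9.434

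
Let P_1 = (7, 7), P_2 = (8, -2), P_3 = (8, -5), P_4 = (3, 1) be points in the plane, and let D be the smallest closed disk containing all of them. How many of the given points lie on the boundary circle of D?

By Welzl's lemma the MEC is supported by two points (diametrically opposite) or three points (on a circumcircle).
The farthest pair is P_1–P_3 with squared distance 145. The circle on this segment as diameter has centre (7.5, 1) and r² = 145/4 = 36.25.
Check P_2: distance² to centre = 9.25 ≤ 36.25, so it lies inside.
All remaining points lie in this disk, and no smaller disk contains both endpoints, so this is the minimum enclosing circle.
The points at distance exactly r from the centre are P_1, P_3 — 2 points.

2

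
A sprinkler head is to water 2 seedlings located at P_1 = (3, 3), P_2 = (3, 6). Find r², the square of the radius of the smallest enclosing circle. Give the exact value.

2.25

The smallest circle enclosing two points has them as diameter endpoints.
Centre = midpoint = (3, 4.5); r² = |P_1P_2|²/4 = 9/4 = 2.25.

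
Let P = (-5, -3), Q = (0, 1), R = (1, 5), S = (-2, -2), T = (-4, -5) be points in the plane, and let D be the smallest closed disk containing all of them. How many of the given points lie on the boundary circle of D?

2

The farthest pair is R–T with squared distance 125. The circle on this segment as diameter has centre (-1.5, 0) and r² = 125/4 = 31.25.
Check P: distance² to centre = 21.25 ≤ 31.25, so it lies inside.
All remaining points lie in this disk, and no smaller disk contains both endpoints, so this is the minimum enclosing circle.
The points at distance exactly r from the centre are R, T — 2 points.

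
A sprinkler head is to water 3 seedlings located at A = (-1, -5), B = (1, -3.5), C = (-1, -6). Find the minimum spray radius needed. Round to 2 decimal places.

Side lengths²: AB² = 6.25, AC² = 1, BC² = 10.25.
Since BC² = 10.25 ≥ 6.25 + 1 = 7.25, the angle opposite BC is not acute, so the smallest enclosing circle has BC as diameter.
Centre = midpoint of BC = (0, -4.75), r² = 10.25/4 = 2.5625.
r = √(2.5625) ≈ 1.60.

1.60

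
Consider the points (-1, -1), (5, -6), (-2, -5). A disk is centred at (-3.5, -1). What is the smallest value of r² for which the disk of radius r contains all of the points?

The required radius is the distance from (-3.5, -1) to the farthest point.
Squared distances: 6.25, 97.25, 18.25.
Maximum is 97.25, attained at (5, -6).

97.25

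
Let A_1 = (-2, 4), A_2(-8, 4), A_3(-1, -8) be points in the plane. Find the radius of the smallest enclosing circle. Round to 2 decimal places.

Side lengths²: A_1A_2² = 36, A_1A_3² = 145, A_2A_3² = 193.
Since A_2A_3² = 193 ≥ 145 + 36 = 181, the angle opposite A_2A_3 is not acute, so the smallest enclosing circle has A_2A_3 as diameter.
Centre = midpoint of A_2A_3 = (-4.5, -2), r² = 193/4 = 48.25.
r = √(48.25) ≈ 6.95.

6.95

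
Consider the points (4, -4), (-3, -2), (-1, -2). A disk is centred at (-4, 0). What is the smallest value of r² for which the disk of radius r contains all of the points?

The required radius is the distance from (-4, 0) to the farthest point.
Squared distances: 80, 5, 13.
Maximum is 80, attained at (4, -4).

80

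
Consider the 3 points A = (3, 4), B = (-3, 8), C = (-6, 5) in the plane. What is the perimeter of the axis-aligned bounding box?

Width = max x − min x = 3 − (-6) = 9.
Height = max y − min y = 8 − 4 = 4.
Perimeter = 2(9 + 4) = 26.

26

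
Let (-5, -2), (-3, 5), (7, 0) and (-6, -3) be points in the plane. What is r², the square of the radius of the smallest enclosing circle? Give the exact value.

32485/722

A smallest enclosing disk is always determined by at most three of the input points on its boundary.
The minimum enclosing circle is determined by three boundary points: (-3, 5), (7, 0), (-6, -3).
Their circumcentre is (13/38, -31/38) with r² = 32485/722.
The farthest remaining point (-5, -2) is at distance² 21617/722 ≤ 32485/722.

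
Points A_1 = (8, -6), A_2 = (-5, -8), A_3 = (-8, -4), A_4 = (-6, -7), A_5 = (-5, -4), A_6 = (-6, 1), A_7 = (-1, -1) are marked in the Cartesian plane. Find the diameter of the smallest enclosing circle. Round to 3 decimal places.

The minimum enclosing circle is determined by three boundary points: A_1, A_3, A_6.
Their circumcentre is (1/12, -13/3) with r² = 9425/144.
The farthest remaining point A_4 is at distance² 6353/144 ≤ 9425/144.
Diameter = 2r = 2√(9425/144) ≈ 16.180.

16.180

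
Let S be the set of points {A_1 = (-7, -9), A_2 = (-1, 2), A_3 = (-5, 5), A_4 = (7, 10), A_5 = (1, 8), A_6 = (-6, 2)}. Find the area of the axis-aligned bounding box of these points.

x ranges over [-7, 7], width 14.
y ranges over [-9, 10], height 19.
Area = 14 × 19 = 266.

266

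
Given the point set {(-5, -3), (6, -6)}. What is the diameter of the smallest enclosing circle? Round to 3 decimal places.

11.402

The smallest circle enclosing two points has them as diameter endpoints.
Centre = midpoint = (0.5, -4.5); r² = |(-5, -3)−(6, -6)|²/4 = 130/4 = 32.5.
Diameter = 2r = 2√(32.5) ≈ 11.402.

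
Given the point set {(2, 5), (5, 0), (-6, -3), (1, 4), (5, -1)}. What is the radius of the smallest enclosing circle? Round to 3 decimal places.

5.893

The minimum enclosing circle is determined by three boundary points: (2, 5), (-6, -3), (5, -1).
Their circumcentre is (-5/6, -1/6) with r² = 625/18.
The farthest remaining point (5, 0) is at distance² 613/18 ≤ 625/18.
r = √(625/18) ≈ 5.893.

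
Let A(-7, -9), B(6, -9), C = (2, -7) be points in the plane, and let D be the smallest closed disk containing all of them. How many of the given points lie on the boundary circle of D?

2

Side lengths²: AB² = 169, AC² = 85, BC² = 20.
Since AB² = 169 ≥ 85 + 20 = 105, the angle opposite AB is not acute, so the smallest enclosing circle has AB as diameter.
Centre = midpoint of AB = (-0.5, -9), r² = 169/4 = 42.25.
The points at distance exactly r from the centre are A, B — 2 points.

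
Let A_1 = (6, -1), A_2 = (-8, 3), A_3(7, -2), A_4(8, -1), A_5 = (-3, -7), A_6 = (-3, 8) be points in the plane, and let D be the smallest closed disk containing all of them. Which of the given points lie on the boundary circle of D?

A_2, A_4, A_5

The minimum enclosing circle of a finite set is fixed by two of the points (as a diameter) or three (as a circumcircle).
The minimum enclosing circle is determined by three boundary points: A_2, A_4, A_5.
Their circumcentre is (-1/14, 5/7) with r² = 13345/196.
The farthest remaining point A_6 is at distance² 12085/196 ≤ 13345/196.
The points at distance exactly r from the centre are A_2, A_4, A_5 — 3 points.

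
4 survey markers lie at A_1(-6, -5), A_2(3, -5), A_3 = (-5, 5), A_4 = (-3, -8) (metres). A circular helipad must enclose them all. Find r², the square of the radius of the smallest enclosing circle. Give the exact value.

By Welzl's lemma the MEC is supported by two points (diametrically opposite) or three points (on a circumcircle).
The minimum enclosing circle is determined by three boundary points: A_2, A_3, A_4.
Their circumcentre is (-73/28, -9/7) with r² = 35465/784.
The farthest remaining point A_1 is at distance² 19841/784 ≤ 35465/784.

35465/784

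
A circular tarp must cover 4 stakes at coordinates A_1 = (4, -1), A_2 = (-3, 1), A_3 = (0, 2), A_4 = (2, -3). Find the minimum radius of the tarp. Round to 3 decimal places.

3.640

The farthest pair is A_1–A_2 with squared distance 53. The circle on this segment as diameter has centre (0.5, 0) and r² = 53/4 = 13.25.
Check A_3: distance² to centre = 4.25 ≤ 13.25, so it lies inside.
All remaining points lie in this disk, and no smaller disk contains both endpoints, so this is the minimum enclosing circle.
r = √(13.25) ≈ 3.640.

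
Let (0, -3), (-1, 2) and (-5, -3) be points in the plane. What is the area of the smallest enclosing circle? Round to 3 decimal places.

33.489

Call the three points A, B, C in the order given.
Side lengths²: AB² = 26, AC² = 25, BC² = 41.
Since BC² = 41 < 26 + 25 = 51, the triangle is acute, so the smallest enclosing circle is the circumcircle.
Circumcentre = (-2.5, -0.9), r² = 10.66.
Area = π·r² = π·10.66 ≈ 33.489.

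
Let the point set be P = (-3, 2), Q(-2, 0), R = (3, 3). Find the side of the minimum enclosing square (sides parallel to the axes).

6

The bounding box has width 6 and height 3.
An axis-aligned square enclosing the set must have side ≥ max(width, height).
So the minimum side is max(6, 3) = 6.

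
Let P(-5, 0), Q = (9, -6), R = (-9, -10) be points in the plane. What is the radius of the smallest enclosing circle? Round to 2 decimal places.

9.22

Side lengths²: PQ² = 232, PR² = 116, QR² = 340.
Since QR² = 340 < 232 + 116 = 348, the triangle is acute, so the smallest enclosing circle is the circumcircle.
Circumcentre = (-2/41, -319/41), r² = 142970/1681.
r = √(142970/1681) ≈ 9.22.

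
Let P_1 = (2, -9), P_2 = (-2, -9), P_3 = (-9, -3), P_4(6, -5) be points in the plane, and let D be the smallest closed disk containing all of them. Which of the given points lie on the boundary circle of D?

P_3, P_4

By Welzl's lemma the MEC is supported by two points (diametrically opposite) or three points (on a circumcircle).
The farthest pair is P_3–P_4 with squared distance 229. The circle on this segment as diameter has centre (-1.5, -4) and r² = 229/4 = 57.25.
Check P_1: distance² to centre = 37.25 ≤ 57.25, so it lies inside.
All remaining points lie in this disk, and no smaller disk contains both endpoints, so this is the minimum enclosing circle.
The points at distance exactly r from the centre are P_3, P_4 — 2 points.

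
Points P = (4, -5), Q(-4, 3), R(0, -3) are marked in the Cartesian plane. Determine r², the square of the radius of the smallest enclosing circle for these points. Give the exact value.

32

Side lengths²: PQ² = 128, PR² = 20, QR² = 52.
Since PQ² = 128 ≥ 52 + 20 = 72, the angle opposite PQ is not acute, so the smallest enclosing circle has PQ as diameter.
Centre = midpoint of PQ = (0, -1), r² = 128/4 = 32.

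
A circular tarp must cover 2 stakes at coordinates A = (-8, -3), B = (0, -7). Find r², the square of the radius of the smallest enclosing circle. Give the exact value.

20

The smallest circle enclosing two points has them as diameter endpoints.
Centre = midpoint = (-4, -5); r² = |AB|²/4 = 80/4 = 20.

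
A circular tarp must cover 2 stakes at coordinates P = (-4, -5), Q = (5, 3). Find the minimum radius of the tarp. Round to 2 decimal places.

The smallest circle enclosing two points has them as diameter endpoints.
Centre = midpoint = (0.5, -1); r² = |PQ|²/4 = 145/4 = 36.25.
r = √(36.25) ≈ 6.02.

6.02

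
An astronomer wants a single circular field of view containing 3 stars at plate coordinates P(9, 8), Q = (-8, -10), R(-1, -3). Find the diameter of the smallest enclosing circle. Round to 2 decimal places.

Side lengths²: PQ² = 613, PR² = 221, QR² = 98.
Since PQ² = 613 ≥ 221 + 98 = 319, the angle opposite PQ is not acute, so the smallest enclosing circle has PQ as diameter.
Centre = midpoint of PQ = (0.5, -1), r² = 613/4 = 153.25.
Diameter = 2r = 2√(153.25) ≈ 24.76.

24.76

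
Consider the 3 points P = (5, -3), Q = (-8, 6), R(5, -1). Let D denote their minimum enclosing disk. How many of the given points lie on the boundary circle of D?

Side lengths²: PQ² = 250, PR² = 4, QR² = 218.
Since PQ² = 250 ≥ 218 + 4 = 222, the angle opposite PQ is not acute, so the smallest enclosing circle has PQ as diameter.
Centre = midpoint of PQ = (-1.5, 1.5), r² = 250/4 = 62.5.
The points at distance exactly r from the centre are P, Q — 2 points.

2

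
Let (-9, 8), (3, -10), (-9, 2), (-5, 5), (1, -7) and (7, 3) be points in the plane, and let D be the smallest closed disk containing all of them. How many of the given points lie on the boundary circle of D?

2

The minimum enclosing circle of a finite set is fixed by two of the points (as a diameter) or three (as a circumcircle).
The farthest pair is (-9, 8)–(3, -10) with squared distance 468. The circle on this segment as diameter has centre (-3, -1) and r² = 468/4 = 117.
Check (-9, 2): distance² to centre = 45 ≤ 117, so it lies inside.
All remaining points lie in this disk, and no smaller disk contains both endpoints, so this is the minimum enclosing circle.
The points at distance exactly r from the centre are (-9, 8), (3, -10) — 2 points.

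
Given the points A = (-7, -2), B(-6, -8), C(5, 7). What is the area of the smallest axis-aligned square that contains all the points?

The bounding box has width 12 and height 15.
An axis-aligned square enclosing the set must have side ≥ max(width, height).
So the minimum side is max(12, 15) = 15.
Area = 15² = 225.

225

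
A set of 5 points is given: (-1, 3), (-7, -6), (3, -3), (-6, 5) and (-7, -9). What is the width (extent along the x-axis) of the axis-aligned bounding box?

max x = 3, min x = -7, so width = 10.

10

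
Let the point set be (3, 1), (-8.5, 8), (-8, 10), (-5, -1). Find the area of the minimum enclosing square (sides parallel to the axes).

The bounding box has width 11.5 and height 11.
An axis-aligned square enclosing the set must have side ≥ max(width, height).
So the minimum side is max(11.5, 11) = 11.5.
Area = 11.5² = 132.25.

132.25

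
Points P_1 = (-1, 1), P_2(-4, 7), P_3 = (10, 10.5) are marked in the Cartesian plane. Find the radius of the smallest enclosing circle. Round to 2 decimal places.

Side lengths²: P_1P_2² = 45, P_1P_3² = 211.25, P_2P_3² = 208.25.
Since P_1P_3² = 211.25 < 208.25 + 45 = 253.25, the triangle is acute, so the smallest enclosing circle is the circumcircle.
Circumcentre = (31/9, 251/36), r² = 71825/1296.
r = √(71825/1296) ≈ 7.44.

7.44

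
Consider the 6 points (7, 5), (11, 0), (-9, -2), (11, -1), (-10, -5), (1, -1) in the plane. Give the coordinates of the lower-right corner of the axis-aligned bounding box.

x-range [-10, 11], y-range [-5, 5].
The lower-right corner is (11, -5).

(11, -5)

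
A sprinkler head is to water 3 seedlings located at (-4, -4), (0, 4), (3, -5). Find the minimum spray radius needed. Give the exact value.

Call the three points A, B, C in the order given.
Side lengths²: AB² = 80, AC² = 50, BC² = 90.
Since BC² = 90 < 80 + 50 = 130, the triangle is acute, so the smallest enclosing circle is the circumcircle.
Circumcentre = (0, -1), r² = 25.
r = √25 = 5.

5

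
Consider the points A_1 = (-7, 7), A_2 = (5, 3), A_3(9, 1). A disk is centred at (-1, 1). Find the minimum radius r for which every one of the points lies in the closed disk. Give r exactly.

The required radius is the distance from (-1, 1) to the farthest point.
Squared distances: 72, 40, 100.
Maximum is 100, attained at A_3.
r = √100 = 10.

10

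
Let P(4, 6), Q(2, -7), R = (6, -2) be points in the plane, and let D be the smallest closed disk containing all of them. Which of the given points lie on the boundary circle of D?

P, Q

Side lengths²: PQ² = 173, PR² = 68, QR² = 41.
Since PQ² = 173 ≥ 68 + 41 = 109, the angle opposite PQ is not acute, so the smallest enclosing circle has PQ as diameter.
Centre = midpoint of PQ = (3, -0.5), r² = 173/4 = 43.25.
The points at distance exactly r from the centre are P, Q — 2 points.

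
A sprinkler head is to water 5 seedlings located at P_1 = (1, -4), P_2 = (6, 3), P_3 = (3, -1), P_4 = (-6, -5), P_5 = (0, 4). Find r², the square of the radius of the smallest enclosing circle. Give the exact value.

52

By Welzl's lemma the MEC is supported by two points (diametrically opposite) or three points (on a circumcircle).
The farthest pair is P_2–P_4 with squared distance 208. The circle on this segment as diameter has centre (0, -1) and r² = 208/4 = 52.
Check P_1: distance² to centre = 10 ≤ 52, so it lies inside.
All remaining points lie in this disk, and no smaller disk contains both endpoints, so this is the minimum enclosing circle.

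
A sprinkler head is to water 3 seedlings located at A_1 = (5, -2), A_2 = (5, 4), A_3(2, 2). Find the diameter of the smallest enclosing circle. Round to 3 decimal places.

6.009

Side lengths²: A_1A_2² = 36, A_1A_3² = 25, A_2A_3² = 13.
Since A_1A_2² = 36 < 25 + 13 = 38, the triangle is acute, so the smallest enclosing circle is the circumcircle.
Circumcentre = (29/6, 1), r² = 325/36.
Diameter = 2r = 2√(325/36) ≈ 6.009.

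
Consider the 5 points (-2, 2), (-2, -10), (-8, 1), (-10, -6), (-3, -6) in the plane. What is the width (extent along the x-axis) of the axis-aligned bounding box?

8

max x = -2, min x = -10, so width = 8.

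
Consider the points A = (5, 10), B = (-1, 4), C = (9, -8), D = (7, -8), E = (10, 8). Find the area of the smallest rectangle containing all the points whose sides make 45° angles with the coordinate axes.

In coordinates u = x + y, v = x − y the rectangle is axis-aligned; the map (x,y)→(u,v) scales areas by 2.
u-values: 15, 3, 1, -1, 18; range = 18 − (-1) = 19.
v-values: -5, -5, 17, 15, 2; range = 17 − (-5) = 22.
Area = (19 × 22) / 2 = 209.

209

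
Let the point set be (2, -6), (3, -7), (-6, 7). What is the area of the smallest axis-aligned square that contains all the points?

The bounding box has width 9 and height 14.
An axis-aligned square enclosing the set must have side ≥ max(width, height).
So the minimum side is max(9, 14) = 14.
Area = 14² = 196.

196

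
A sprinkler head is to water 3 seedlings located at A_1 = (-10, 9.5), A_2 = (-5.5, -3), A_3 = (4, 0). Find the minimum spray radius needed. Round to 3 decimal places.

8.459

Side lengths²: A_1A_2² = 176.5, A_1A_3² = 286.25, A_2A_3² = 99.25.
Since A_1A_3² = 286.25 ≥ 176.5 + 99.25 = 275.75, the angle opposite A_1A_3 is not acute, so the smallest enclosing circle has A_1A_3 as diameter.
Centre = midpoint of A_1A_3 = (-3, 4.75), r² = 286.25/4 = 71.5625.
r = √(71.5625) ≈ 8.459.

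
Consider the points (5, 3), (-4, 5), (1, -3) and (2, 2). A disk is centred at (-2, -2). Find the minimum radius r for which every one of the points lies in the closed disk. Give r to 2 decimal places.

8.60

The required radius is the distance from (-2, -2) to the farthest point.
Squared distances: 74, 53, 10, 32.
Maximum is 74, attained at (5, 3).
r = √74 ≈ 8.60.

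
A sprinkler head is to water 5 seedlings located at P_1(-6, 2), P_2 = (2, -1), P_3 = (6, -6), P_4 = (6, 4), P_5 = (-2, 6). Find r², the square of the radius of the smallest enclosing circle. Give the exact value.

54.08

A smallest enclosing disk is always determined by at most three of the input points on its boundary.
The minimum enclosing circle is determined by three boundary points: P_1, P_3, P_5.
Their circumcentre is (0.8, -0.8) with r² = 54.08.
The farthest remaining point P_4 is at distance² 50.08 ≤ 54.08.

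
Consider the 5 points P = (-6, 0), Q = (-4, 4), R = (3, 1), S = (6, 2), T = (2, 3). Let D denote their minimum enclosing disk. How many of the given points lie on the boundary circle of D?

2

The minimum enclosing circle of a finite set is fixed by two of the points (as a diameter) or three (as a circumcircle).
The farthest pair is P–S with squared distance 148. The circle on this segment as diameter has centre (0, 1) and r² = 148/4 = 37.
Check Q: distance² to centre = 25 ≤ 37, so it lies inside.
All remaining points lie in this disk, and no smaller disk contains both endpoints, so this is the minimum enclosing circle.
The points at distance exactly r from the centre are P, S — 2 points.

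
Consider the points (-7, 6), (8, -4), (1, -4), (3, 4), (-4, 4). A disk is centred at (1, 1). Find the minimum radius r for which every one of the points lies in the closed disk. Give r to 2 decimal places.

9.43

The required radius is the distance from (1, 1) to the farthest point.
Squared distances: 89, 74, 25, 13, 34.
Maximum is 89, attained at (-7, 6).
r = √89 ≈ 9.43.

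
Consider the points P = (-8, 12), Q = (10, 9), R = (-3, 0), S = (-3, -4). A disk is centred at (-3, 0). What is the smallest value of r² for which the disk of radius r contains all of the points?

The required radius is the distance from (-3, 0) to the farthest point.
Squared distances: 169, 250, 0, 16.
Maximum is 250, attained at Q.

250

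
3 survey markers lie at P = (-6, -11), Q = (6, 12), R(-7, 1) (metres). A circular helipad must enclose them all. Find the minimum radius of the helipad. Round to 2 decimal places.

Side lengths²: PQ² = 673, PR² = 145, QR² = 290.
Since PQ² = 673 ≥ 290 + 145 = 435, the angle opposite PQ is not acute, so the smallest enclosing circle has PQ as diameter.
Centre = midpoint of PQ = (0, 0.5), r² = 673/4 = 168.25.
r = √(168.25) ≈ 12.97.

12.97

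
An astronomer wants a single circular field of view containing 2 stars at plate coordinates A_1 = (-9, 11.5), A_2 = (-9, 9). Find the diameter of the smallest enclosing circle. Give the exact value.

2.5

The smallest circle enclosing two points has them as diameter endpoints.
Centre = midpoint = (-9, 10.25); r² = |A_1A_2|²/4 = 6.25/4 = 1.5625.
Diameter = 2r = 2√(1.5625) = 2.5.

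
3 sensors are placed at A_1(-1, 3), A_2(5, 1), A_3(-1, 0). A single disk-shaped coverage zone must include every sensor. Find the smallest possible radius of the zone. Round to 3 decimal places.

3.206

Side lengths²: A_1A_2² = 40, A_1A_3² = 9, A_2A_3² = 37.
Since A_1A_2² = 40 < 37 + 9 = 46, the triangle is acute, so the smallest enclosing circle is the circumcircle.
Circumcentre = (11/6, 1.5), r² = 185/18.
r = √(185/18) ≈ 3.206.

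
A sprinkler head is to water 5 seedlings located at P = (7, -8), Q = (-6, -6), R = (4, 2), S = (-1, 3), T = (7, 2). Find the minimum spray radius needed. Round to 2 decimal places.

By Welzl's lemma the MEC is supported by two points (diametrically opposite) or three points (on a circumcircle).
The minimum enclosing circle is determined by three boundary points: P, Q, T.
Their circumcentre is (29/26, -3) with r² = 40309/676.
The farthest remaining point S is at distance² 27361/676 ≤ 40309/676.
r = √(40309/676) ≈ 7.72.

7.72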